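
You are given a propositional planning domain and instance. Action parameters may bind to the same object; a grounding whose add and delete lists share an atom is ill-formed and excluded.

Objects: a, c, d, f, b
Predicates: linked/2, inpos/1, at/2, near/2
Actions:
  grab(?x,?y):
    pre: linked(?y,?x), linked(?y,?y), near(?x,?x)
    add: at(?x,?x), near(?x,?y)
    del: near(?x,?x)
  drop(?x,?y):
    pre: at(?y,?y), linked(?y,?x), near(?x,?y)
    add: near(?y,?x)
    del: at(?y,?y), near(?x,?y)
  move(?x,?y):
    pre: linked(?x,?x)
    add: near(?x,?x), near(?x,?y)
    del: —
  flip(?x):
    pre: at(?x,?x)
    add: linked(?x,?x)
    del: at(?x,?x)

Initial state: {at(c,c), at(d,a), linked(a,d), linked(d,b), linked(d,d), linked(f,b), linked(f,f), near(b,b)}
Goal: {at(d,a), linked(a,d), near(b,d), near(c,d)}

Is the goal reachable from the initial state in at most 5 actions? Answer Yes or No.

Yes

1. grab(b,d)  →  {at(b,b), at(c,c), at(d,a), linked(a,d), linked(d,b), linked(d,d), linked(f,b), linked(f,f), near(b,d)}
2. flip(c)  →  {at(b,b), at(d,a), linked(a,d), linked(c,c), linked(d,b), linked(d,d), linked(f,b), linked(f,f), near(b,d)}
3. move(c,d)  →  {at(b,b), at(d,a), linked(a,d), linked(c,c), linked(d,b), linked(d,d), linked(f,b), linked(f,f), near(b,d), near(c,c), near(c,d)}
optimal plan length = 3; 3 ≤ 5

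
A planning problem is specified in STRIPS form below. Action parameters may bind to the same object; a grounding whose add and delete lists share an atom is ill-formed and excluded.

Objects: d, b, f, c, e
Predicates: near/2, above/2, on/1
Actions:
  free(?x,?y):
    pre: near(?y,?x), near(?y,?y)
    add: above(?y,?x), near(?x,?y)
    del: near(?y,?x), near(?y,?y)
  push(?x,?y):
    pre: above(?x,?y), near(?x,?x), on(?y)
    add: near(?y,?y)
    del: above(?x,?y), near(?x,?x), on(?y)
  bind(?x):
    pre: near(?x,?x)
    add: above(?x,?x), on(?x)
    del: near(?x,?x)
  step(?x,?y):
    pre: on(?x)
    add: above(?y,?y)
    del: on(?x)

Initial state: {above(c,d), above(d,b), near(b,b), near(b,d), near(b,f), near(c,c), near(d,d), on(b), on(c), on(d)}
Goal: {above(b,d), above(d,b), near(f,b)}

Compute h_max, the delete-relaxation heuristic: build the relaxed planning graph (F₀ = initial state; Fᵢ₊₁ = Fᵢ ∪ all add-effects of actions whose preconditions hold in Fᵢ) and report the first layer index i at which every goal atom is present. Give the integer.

F0 = init (10 atoms)
F1 = F0 ∪ {above(b,b), above(b,d), above(b,f), above(c,c), above(d,d), above(e,e), above(f,f), near(d,b), near(f,b)}  (19 atoms)
goal ⊆ F1  ⇒  h_max = 1

1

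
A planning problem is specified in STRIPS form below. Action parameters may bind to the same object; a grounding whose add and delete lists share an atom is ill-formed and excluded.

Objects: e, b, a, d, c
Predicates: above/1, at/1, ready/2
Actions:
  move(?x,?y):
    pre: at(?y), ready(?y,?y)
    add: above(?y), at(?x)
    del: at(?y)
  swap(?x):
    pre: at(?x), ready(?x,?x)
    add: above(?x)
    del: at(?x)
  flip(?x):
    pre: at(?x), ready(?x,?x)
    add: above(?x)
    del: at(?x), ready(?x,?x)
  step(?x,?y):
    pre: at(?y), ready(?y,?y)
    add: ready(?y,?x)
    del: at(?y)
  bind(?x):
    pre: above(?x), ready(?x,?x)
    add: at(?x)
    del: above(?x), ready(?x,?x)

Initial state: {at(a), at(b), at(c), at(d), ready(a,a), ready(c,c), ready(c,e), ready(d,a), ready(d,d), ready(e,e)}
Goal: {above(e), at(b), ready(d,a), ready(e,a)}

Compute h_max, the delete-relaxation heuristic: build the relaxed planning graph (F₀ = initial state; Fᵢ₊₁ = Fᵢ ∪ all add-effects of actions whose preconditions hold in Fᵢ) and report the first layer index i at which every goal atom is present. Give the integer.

2

F0 = init (10 atoms)
F1 = F0 ∪ {above(a), above(c), above(d), at(e), ready(a,b), ready(a,c), ready(a,d), ready(a,e), ready(c,a), ready(c,b), ready(c,d), ready(d,b), ready(d,c), ready(d,e)}  (24 atoms)
F2 = F1 ∪ {above(e), ready(e,a), ready(e,b), ready(e,c), ready(e,d)}  (29 atoms)
goal ⊆ F2  ⇒  h_max = 2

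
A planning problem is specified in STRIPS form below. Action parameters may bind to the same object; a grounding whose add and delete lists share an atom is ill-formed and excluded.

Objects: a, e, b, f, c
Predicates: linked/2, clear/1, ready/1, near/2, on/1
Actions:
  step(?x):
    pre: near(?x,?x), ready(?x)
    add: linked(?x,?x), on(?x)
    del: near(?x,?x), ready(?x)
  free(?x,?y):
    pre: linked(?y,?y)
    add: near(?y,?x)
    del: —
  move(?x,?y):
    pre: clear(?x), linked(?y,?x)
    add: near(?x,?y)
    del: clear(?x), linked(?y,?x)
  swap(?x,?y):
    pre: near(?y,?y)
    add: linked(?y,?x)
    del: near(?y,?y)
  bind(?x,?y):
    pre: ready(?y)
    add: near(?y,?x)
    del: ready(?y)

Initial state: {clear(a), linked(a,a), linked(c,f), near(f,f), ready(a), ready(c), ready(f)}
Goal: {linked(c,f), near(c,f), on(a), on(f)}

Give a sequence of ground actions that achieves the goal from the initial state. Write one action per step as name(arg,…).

1. step(f)  →  {clear(a), linked(a,a), linked(c,f), linked(f,f), on(f), ready(a), ready(c)}
2. free(a,a)  →  {clear(a), linked(a,a), linked(c,f), linked(f,f), near(a,a), on(f), ready(a), ready(c)}
3. step(a)  →  {clear(a), linked(a,a), linked(c,f), linked(f,f), on(a), on(f), ready(c)}
4. bind(f,c)  →  {clear(a), linked(a,a), linked(c,f), linked(f,f), near(c,f), on(a), on(f)}

step(f); free(a,a); step(a); bind(f,c)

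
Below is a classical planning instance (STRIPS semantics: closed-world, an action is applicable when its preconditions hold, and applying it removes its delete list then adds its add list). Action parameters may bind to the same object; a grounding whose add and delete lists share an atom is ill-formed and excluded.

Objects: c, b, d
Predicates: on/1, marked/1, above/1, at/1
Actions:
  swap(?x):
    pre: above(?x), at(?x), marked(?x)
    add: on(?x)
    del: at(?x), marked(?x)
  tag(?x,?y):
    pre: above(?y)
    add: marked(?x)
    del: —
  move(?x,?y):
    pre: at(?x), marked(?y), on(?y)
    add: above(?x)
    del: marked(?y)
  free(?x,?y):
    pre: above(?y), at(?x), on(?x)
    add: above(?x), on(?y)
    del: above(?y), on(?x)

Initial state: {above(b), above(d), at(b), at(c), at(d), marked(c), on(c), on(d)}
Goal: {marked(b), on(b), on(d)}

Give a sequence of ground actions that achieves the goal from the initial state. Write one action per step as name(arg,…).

1. tag(b,b)  →  {above(b), above(d), at(b), at(c), at(d), marked(b), marked(c), on(c), on(d)}
2. free(c,b)  →  {above(c), above(d), at(b), at(c), at(d), marked(b), marked(c), on(b), on(d)}

tag(b,b); free(c,b)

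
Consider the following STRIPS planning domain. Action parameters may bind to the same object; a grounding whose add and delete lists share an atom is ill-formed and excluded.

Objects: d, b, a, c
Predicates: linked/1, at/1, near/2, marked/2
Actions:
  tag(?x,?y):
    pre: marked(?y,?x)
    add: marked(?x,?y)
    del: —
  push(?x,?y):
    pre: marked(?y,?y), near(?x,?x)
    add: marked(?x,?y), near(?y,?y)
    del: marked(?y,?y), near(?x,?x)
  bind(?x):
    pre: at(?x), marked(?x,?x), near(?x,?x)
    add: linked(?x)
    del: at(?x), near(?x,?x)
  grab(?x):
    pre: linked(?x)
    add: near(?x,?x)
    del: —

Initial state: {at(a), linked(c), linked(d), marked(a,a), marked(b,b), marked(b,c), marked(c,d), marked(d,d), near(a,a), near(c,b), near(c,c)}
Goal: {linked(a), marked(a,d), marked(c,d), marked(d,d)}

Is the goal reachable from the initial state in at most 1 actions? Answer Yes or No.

No

1. bind(a)  →  {linked(a), linked(c), linked(d), marked(a,a), marked(b,b), marked(b,c), marked(c,d), marked(d,d), near(c,b), near(c,c)}
2. grab(d)  →  {linked(a), linked(c), linked(d), marked(a,a), marked(b,b), marked(b,c), marked(c,d), marked(d,d), near(c,b), near(c,c), near(d,d)}
3. push(d,a)  →  {linked(a), linked(c), linked(d), marked(b,b), marked(b,c), marked(c,d), marked(d,a), marked(d,d), near(a,a), near(c,b), near(c,c)}
4. tag(a,d)  →  {linked(a), linked(c), linked(d), marked(a,d), marked(b,b), marked(b,c), marked(c,d), marked(d,a), marked(d,d), near(a,a), near(c,b), near(c,c)}
optimal plan length = 4; 4 > 1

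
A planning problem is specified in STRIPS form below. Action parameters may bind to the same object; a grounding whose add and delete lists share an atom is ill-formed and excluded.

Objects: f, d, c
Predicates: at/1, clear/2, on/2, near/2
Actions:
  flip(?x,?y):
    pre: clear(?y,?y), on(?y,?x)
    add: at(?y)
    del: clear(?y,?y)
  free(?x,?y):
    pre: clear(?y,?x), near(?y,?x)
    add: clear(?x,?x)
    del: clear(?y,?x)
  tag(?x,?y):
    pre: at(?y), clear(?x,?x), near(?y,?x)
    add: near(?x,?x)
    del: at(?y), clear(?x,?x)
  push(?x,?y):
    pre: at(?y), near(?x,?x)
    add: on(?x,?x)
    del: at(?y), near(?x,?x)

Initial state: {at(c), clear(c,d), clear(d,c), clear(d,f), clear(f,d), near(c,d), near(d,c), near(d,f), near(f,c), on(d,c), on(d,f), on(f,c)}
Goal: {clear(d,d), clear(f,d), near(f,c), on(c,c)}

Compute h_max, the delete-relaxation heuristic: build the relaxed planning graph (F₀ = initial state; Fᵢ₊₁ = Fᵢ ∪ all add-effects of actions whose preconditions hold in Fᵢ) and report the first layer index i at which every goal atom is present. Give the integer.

F0 = init (12 atoms)
F1 = F0 ∪ {clear(c,c), clear(d,d), clear(f,f)}  (15 atoms)
F2 = F1 ∪ {at(d), at(f), near(d,d)}  (18 atoms)
F3 = F2 ∪ {near(c,c), near(f,f), on(d,d)}  (21 atoms)
F4 = F3 ∪ {on(c,c), on(f,f)}  (23 atoms)
goal ⊆ F4  ⇒  h_max = 4

4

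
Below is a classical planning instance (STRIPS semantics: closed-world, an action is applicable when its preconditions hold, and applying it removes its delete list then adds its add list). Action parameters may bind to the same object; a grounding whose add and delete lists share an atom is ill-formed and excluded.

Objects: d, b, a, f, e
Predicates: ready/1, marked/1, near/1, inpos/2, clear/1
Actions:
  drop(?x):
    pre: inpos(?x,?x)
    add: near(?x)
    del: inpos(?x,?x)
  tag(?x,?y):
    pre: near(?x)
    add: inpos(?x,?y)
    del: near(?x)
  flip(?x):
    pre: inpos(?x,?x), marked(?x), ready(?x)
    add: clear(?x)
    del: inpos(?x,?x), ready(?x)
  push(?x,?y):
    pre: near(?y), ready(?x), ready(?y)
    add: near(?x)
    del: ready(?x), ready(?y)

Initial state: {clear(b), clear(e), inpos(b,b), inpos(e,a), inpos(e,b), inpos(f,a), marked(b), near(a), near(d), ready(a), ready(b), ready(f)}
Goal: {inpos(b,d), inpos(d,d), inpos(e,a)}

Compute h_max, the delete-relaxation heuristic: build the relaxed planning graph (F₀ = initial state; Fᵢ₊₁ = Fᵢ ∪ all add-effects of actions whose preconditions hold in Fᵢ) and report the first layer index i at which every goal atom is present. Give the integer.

F0 = init (12 atoms)
F1 = F0 ∪ {inpos(a,a), inpos(a,b), inpos(a,d), inpos(a,e), inpos(a,f), inpos(d,a), inpos(d,b), inpos(d,d), inpos(d,e), inpos(d,f), near(b), near(f)}  (24 atoms)
F2 = F1 ∪ {inpos(b,a), inpos(b,d), inpos(b,e), inpos(b,f), inpos(f,b), inpos(f,d), inpos(f,e), inpos(f,f)}  (32 atoms)
goal ⊆ F2  ⇒  h_max = 2

2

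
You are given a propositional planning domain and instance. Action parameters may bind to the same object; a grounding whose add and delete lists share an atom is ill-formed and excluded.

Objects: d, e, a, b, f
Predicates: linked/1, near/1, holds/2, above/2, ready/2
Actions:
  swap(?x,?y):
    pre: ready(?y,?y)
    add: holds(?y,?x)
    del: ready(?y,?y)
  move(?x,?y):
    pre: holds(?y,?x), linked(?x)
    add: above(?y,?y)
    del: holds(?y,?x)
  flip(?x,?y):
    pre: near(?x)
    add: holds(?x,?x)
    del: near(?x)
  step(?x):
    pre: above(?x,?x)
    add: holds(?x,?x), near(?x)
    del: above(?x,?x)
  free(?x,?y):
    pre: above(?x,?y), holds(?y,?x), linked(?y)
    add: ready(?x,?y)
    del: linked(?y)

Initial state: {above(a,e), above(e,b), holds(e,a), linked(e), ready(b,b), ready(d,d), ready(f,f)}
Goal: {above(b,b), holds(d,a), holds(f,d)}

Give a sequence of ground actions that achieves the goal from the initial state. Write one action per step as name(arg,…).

swap(d,f); swap(e,b); swap(a,d); move(e,b)

1. swap(d,f)  →  {above(a,e), above(e,b), holds(e,a), holds(f,d), linked(e), ready(b,b), ready(d,d)}
2. swap(e,b)  →  {above(a,e), above(e,b), holds(b,e), holds(e,a), holds(f,d), linked(e), ready(d,d)}
3. swap(a,d)  →  {above(a,e), above(e,b), holds(b,e), holds(d,a), holds(e,a), holds(f,d), linked(e)}
4. move(e,b)  →  {above(a,e), above(b,b), above(e,b), holds(d,a), holds(e,a), holds(f,d), linked(e)}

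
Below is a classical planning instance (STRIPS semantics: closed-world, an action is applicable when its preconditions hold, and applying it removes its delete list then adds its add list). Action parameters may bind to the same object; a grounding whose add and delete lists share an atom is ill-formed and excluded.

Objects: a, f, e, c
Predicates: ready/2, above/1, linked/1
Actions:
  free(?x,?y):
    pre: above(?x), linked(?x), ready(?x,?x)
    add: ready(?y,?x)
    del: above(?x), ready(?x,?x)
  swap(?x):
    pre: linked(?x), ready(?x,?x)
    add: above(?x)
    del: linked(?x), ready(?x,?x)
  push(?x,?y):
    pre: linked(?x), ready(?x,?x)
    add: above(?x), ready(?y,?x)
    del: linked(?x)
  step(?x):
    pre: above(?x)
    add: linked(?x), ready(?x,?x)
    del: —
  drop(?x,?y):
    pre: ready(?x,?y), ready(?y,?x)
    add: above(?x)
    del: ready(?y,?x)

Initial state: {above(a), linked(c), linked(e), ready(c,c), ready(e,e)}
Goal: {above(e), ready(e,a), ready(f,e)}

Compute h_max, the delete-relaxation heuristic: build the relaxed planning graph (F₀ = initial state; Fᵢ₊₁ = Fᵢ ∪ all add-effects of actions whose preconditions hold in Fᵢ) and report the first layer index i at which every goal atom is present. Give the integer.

F0 = init (5 atoms)
F1 = F0 ∪ {above(c), above(e), linked(a), ready(a,a), ready(a,c), ready(a,e), ready(c,e), ready(e,c), ready(f,c), ready(f,e)}  (15 atoms)
F2 = F1 ∪ {ready(c,a), ready(e,a), ready(f,a)}  (18 atoms)
goal ⊆ F2  ⇒  h_max = 2

2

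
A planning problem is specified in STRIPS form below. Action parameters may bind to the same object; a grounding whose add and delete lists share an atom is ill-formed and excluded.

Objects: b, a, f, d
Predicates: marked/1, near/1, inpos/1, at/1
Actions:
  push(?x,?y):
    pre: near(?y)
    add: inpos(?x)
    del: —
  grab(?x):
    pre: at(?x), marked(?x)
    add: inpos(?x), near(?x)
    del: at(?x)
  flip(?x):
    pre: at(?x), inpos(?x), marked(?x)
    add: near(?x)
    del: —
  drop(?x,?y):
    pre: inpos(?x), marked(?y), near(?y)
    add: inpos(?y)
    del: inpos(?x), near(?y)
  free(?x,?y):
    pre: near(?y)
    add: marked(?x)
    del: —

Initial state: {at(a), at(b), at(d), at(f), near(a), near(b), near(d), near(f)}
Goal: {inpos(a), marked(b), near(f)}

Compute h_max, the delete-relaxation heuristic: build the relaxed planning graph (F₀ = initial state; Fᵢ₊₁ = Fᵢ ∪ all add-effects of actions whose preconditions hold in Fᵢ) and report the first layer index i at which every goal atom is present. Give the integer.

1

F0 = init (8 atoms)
F1 = F0 ∪ {inpos(a), inpos(b), inpos(d), inpos(f), marked(a), marked(b), marked(d), marked(f)}  (16 atoms)
goal ⊆ F1  ⇒  h_max = 1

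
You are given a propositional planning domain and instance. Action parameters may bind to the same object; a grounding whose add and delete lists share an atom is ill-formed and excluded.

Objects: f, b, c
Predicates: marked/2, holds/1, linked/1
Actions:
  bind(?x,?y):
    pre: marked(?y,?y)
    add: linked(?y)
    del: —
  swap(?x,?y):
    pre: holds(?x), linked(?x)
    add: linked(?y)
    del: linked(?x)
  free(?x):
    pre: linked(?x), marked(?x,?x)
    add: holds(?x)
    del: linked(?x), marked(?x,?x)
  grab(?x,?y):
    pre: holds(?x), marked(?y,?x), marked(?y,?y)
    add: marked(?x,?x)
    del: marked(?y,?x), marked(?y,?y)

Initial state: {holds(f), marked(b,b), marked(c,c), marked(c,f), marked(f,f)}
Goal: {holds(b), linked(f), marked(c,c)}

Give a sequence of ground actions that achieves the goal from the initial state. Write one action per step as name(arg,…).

1. bind(f,f)  →  {holds(f), linked(f), marked(b,b), marked(c,c), marked(c,f), marked(f,f)}
2. bind(f,b)  →  {holds(f), linked(b), linked(f), marked(b,b), marked(c,c), marked(c,f), marked(f,f)}
3. free(b)  →  {holds(b), holds(f), linked(f), marked(c,c), marked(c,f), marked(f,f)}

bind(f,f); bind(f,b); free(b)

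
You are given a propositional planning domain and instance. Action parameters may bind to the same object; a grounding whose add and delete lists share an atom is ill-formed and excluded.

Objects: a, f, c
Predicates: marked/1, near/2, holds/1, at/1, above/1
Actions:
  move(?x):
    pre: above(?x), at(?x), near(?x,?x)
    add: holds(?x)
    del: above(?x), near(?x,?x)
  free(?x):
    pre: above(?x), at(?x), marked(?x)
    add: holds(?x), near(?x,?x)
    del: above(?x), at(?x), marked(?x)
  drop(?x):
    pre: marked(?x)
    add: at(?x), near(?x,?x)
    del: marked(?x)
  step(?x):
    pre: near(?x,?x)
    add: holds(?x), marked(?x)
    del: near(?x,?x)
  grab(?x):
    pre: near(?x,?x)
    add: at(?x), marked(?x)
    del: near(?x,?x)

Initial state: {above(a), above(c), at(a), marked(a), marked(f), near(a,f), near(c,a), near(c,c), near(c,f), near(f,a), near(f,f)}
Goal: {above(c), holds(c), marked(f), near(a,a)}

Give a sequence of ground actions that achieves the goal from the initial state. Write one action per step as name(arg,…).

1. free(a)  →  {above(c), holds(a), marked(f), near(a,a), near(a,f), near(c,a), near(c,c), near(c,f), near(f,a), near(f,f)}
2. step(c)  →  {above(c), holds(a), holds(c), marked(c), marked(f), near(a,a), near(a,f), near(c,a), near(c,f), near(f,a), near(f,f)}

free(a); step(c)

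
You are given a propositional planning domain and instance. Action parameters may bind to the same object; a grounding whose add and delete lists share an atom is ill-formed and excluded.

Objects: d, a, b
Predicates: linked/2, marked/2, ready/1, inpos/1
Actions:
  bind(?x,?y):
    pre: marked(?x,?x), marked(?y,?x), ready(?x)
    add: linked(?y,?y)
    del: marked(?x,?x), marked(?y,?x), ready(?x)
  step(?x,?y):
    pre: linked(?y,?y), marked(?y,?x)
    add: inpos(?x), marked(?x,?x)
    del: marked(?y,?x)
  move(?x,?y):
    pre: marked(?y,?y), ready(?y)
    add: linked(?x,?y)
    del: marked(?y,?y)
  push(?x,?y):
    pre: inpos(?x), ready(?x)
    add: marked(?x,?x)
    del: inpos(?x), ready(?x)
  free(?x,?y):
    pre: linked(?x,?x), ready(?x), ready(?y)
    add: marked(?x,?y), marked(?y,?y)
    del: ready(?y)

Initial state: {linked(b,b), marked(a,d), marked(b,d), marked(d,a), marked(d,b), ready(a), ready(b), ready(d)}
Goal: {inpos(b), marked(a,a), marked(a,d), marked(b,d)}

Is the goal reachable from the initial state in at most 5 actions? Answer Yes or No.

Yes

1. step(d,b)  →  {inpos(d), linked(b,b), marked(a,d), marked(d,a), marked(d,b), marked(d,d), ready(a), ready(b), ready(d)}
2. move(d,d)  →  {inpos(d), linked(b,b), linked(d,d), marked(a,d), marked(d,a), marked(d,b), ready(a), ready(b), ready(d)}
3. step(a,d)  →  {inpos(a), inpos(d), linked(b,b), linked(d,d), marked(a,a), marked(a,d), marked(d,b), ready(a), ready(b), ready(d)}
4. step(b,d)  →  {inpos(a), inpos(b), inpos(d), linked(b,b), linked(d,d), marked(a,a), marked(a,d), marked(b,b), ready(a), ready(b), ready(d)}
5. free(b,d)  →  {inpos(a), inpos(b), inpos(d), linked(b,b), linked(d,d), marked(a,a), marked(a,d), marked(b,b), marked(b,d), marked(d,d), ready(a), ready(b)}
optimal plan length = 5; 5 ≤ 5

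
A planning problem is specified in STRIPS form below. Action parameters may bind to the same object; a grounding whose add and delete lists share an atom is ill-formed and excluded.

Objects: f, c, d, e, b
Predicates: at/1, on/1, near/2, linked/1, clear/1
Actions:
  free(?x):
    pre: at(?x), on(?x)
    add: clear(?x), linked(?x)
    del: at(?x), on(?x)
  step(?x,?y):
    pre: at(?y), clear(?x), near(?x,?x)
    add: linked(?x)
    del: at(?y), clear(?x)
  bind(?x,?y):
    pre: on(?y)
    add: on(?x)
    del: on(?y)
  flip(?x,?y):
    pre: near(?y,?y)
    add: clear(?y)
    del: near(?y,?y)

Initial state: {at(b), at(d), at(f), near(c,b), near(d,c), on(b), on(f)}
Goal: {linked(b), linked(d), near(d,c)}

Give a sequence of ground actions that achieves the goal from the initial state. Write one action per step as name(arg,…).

1. free(b)  →  {at(d), at(f), clear(b), linked(b), near(c,b), near(d,c), on(f)}
2. bind(d,f)  →  {at(d), at(f), clear(b), linked(b), near(c,b), near(d,c), on(d)}
3. free(d)  →  {at(f), clear(b), clear(d), linked(b), linked(d), near(c,b), near(d,c)}

free(b); bind(d,f); free(d)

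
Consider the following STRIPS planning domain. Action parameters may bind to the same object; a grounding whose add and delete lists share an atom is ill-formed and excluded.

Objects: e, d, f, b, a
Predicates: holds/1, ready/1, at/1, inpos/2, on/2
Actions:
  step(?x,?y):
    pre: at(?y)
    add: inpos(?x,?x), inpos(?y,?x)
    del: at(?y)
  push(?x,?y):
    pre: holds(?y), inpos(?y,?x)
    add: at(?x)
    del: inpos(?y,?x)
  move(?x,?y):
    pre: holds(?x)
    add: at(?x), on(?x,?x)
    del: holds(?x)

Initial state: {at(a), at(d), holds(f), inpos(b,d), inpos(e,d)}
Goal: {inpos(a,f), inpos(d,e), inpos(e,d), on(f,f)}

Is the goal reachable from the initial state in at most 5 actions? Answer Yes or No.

1. step(e,d)  →  {at(a), holds(f), inpos(b,d), inpos(d,e), inpos(e,d), inpos(e,e)}
2. step(f,a)  →  {holds(f), inpos(a,f), inpos(b,d), inpos(d,e), inpos(e,d), inpos(e,e), inpos(f,f)}
3. move(f,e)  →  {at(f), inpos(a,f), inpos(b,d), inpos(d,e), inpos(e,d), inpos(e,e), inpos(f,f), on(f,f)}
optimal plan length = 3; 3 ≤ 5

Yes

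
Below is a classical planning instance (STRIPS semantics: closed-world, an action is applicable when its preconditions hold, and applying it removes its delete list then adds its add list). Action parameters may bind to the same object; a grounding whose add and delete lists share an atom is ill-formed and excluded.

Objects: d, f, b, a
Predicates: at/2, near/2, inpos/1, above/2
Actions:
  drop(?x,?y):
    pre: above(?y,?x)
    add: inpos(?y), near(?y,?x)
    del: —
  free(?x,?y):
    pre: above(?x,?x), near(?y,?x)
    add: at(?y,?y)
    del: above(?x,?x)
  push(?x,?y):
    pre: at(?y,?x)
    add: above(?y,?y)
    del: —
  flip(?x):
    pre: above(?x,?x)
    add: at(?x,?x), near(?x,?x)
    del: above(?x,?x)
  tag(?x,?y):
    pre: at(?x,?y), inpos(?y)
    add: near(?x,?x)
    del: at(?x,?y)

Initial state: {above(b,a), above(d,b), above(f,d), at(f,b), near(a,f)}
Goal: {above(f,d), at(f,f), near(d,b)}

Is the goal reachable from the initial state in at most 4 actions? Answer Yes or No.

1. drop(b,d)  →  {above(b,a), above(d,b), above(f,d), at(f,b), inpos(d), near(a,f), near(d,b)}
2. push(b,f)  →  {above(b,a), above(d,b), above(f,d), above(f,f), at(f,b), inpos(d), near(a,f), near(d,b)}
3. flip(f)  →  {above(b,a), above(d,b), above(f,d), at(f,b), at(f,f), inpos(d), near(a,f), near(d,b), near(f,f)}
optimal plan length = 3; 3 ≤ 4

Yes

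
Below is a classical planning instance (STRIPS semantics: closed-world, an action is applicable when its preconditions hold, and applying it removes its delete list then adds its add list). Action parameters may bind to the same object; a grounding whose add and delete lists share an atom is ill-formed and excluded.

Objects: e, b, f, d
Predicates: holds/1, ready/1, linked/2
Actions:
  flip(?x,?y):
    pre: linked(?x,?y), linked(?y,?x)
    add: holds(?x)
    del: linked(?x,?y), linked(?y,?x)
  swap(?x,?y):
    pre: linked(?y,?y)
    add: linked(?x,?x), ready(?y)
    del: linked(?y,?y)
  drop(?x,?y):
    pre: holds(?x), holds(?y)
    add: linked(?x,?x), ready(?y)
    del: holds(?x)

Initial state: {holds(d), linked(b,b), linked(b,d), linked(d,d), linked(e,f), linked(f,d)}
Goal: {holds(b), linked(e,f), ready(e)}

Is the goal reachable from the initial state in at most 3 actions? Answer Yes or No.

1. flip(b,b)  →  {holds(b), holds(d), linked(b,d), linked(d,d), linked(e,f), linked(f,d)}
2. swap(e,d)  →  {holds(b), holds(d), linked(b,d), linked(e,e), linked(e,f), linked(f,d), ready(d)}
3. swap(b,e)  →  {holds(b), holds(d), linked(b,b), linked(b,d), linked(e,f), linked(f,d), ready(d), ready(e)}
optimal plan length = 3; 3 ≤ 3

Yes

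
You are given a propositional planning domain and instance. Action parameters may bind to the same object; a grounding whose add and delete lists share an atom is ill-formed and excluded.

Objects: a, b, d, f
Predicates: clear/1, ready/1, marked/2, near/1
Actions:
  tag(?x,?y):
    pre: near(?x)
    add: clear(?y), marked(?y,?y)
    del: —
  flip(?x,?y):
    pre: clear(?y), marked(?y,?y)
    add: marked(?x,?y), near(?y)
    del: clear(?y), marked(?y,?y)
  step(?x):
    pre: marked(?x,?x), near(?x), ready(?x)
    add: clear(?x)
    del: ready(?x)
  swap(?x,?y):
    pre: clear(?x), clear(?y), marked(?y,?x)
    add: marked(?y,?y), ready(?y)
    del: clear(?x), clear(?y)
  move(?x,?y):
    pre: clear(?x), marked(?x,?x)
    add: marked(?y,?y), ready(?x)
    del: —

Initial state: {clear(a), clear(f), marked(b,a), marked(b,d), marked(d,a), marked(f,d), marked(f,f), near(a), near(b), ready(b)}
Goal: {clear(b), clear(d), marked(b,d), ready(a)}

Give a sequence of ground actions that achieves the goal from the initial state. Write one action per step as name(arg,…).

tag(a,a); tag(a,b); tag(a,d); swap(a,a)

1. tag(a,a)  →  {clear(a), clear(f), marked(a,a), marked(b,a), marked(b,d), marked(d,a), marked(f,d), marked(f,f), near(a), near(b), ready(b)}
2. tag(a,b)  →  {clear(a), clear(b), clear(f), marked(a,a), marked(b,a), marked(b,b), marked(b,d), marked(d,a), marked(f,d), marked(f,f), near(a), near(b), ready(b)}
3. tag(a,d)  →  {clear(a), clear(b), clear(d), clear(f), marked(a,a), marked(b,a), marked(b,b), marked(b,d), marked(d,a), marked(d,d), marked(f,d), marked(f,f), near(a), near(b), ready(b)}
4. swap(a,a)  →  {clear(b), clear(d), clear(f), marked(a,a), marked(b,a), marked(b,b), marked(b,d), marked(d,a), marked(d,d), marked(f,d), marked(f,f), near(a), near(b), ready(a), ready(b)}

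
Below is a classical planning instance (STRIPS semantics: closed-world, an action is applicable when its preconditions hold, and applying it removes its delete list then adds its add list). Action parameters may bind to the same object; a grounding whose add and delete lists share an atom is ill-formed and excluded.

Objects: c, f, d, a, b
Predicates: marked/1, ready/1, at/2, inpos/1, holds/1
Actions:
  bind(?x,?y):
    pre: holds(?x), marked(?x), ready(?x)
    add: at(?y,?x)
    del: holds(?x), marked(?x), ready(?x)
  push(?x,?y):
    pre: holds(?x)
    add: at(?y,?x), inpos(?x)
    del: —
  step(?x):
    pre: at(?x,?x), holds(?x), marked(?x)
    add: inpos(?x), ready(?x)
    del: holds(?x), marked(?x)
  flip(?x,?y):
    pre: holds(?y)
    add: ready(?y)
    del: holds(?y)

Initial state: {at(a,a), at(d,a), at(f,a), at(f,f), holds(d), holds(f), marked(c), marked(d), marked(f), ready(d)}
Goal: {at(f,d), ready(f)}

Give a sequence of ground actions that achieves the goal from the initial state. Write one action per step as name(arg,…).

bind(d,f); step(f)

1. bind(d,f)  →  {at(a,a), at(d,a), at(f,a), at(f,d), at(f,f), holds(f), marked(c), marked(f)}
2. step(f)  →  {at(a,a), at(d,a), at(f,a), at(f,d), at(f,f), inpos(f), marked(c), ready(f)}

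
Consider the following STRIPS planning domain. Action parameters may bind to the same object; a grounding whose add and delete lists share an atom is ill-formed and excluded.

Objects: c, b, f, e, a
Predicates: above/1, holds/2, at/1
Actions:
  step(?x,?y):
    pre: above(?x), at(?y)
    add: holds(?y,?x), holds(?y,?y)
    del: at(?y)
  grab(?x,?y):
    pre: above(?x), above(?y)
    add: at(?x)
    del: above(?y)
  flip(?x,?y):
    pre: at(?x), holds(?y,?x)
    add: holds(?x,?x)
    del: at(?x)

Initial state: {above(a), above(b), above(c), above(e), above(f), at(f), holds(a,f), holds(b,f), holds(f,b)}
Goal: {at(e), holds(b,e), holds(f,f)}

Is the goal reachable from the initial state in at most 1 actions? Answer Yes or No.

1. step(c,f)  →  {above(a), above(b), above(c), above(e), above(f), holds(a,f), holds(b,f), holds(f,b), holds(f,c), holds(f,f)}
2. grab(b,c)  →  {above(a), above(b), above(e), above(f), at(b), holds(a,f), holds(b,f), holds(f,b), holds(f,c), holds(f,f)}
3. step(e,b)  →  {above(a), above(b), above(e), above(f), holds(a,f), holds(b,b), holds(b,e), holds(b,f), holds(f,b), holds(f,c), holds(f,f)}
4. grab(e,b)  →  {above(a), above(e), above(f), at(e), holds(a,f), holds(b,b), holds(b,e), holds(b,f), holds(f,b), holds(f,c), holds(f,f)}
optimal plan length = 4; 4 > 1

No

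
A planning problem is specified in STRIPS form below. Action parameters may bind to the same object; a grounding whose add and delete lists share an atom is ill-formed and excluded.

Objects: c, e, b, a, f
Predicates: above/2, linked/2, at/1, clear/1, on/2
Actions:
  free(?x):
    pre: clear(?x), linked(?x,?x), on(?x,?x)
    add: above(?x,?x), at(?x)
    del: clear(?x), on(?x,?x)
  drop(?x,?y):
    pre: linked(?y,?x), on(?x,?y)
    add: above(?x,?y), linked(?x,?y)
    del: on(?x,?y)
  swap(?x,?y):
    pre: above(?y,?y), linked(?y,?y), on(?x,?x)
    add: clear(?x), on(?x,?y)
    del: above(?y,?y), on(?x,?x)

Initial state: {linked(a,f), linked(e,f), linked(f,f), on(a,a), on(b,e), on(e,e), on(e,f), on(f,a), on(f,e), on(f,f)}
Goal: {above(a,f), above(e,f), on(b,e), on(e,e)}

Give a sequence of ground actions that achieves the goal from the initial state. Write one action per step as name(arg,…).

drop(f,e); drop(e,f); drop(f,a); drop(f,f); swap(a,f); drop(a,f)

1. drop(f,e)  →  {above(f,e), linked(a,f), linked(e,f), linked(f,e), linked(f,f), on(a,a), on(b,e), on(e,e), on(e,f), on(f,a), on(f,f)}
2. drop(e,f)  →  {above(e,f), above(f,e), linked(a,f), linked(e,f), linked(f,e), linked(f,f), on(a,a), on(b,e), on(e,e), on(f,a), on(f,f)}
3. drop(f,a)  →  {above(e,f), above(f,a), above(f,e), linked(a,f), linked(e,f), linked(f,a), linked(f,e), linked(f,f), on(a,a), on(b,e), on(e,e), on(f,f)}
4. drop(f,f)  →  {above(e,f), above(f,a), above(f,e), above(f,f), linked(a,f), linked(e,f), linked(f,a), linked(f,e), linked(f,f), on(a,a), on(b,e), on(e,e)}
5. swap(a,f)  →  {above(e,f), above(f,a), above(f,e), clear(a), linked(a,f), linked(e,f), linked(f,a), linked(f,e), linked(f,f), on(a,f), on(b,e), on(e,e)}
6. drop(a,f)  →  {above(a,f), above(e,f), above(f,a), above(f,e), clear(a), linked(a,f), linked(e,f), linked(f,a), linked(f,e), linked(f,f), on(b,e), on(e,e)}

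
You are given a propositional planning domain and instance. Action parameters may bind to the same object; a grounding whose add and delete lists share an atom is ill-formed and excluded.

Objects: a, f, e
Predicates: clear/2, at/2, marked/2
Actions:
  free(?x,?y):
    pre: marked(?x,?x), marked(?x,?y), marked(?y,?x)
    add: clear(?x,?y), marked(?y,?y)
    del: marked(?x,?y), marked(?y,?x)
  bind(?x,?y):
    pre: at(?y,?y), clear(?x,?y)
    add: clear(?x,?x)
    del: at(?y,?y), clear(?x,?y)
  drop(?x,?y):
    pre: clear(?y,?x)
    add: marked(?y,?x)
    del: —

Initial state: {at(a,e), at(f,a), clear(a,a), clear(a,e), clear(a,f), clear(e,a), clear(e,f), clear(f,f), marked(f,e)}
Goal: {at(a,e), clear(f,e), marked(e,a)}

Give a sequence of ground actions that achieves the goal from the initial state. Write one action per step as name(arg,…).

1. drop(a,e)  →  {at(a,e), at(f,a), clear(a,a), clear(a,e), clear(a,f), clear(e,a), clear(e,f), clear(f,f), marked(e,a), marked(f,e)}
2. drop(f,f)  →  {at(a,e), at(f,a), clear(a,a), clear(a,e), clear(a,f), clear(e,a), clear(e,f), clear(f,f), marked(e,a), marked(f,e), marked(f,f)}
3. drop(f,e)  →  {at(a,e), at(f,a), clear(a,a), clear(a,e), clear(a,f), clear(e,a), clear(e,f), clear(f,f), marked(e,a), marked(e,f), marked(f,e), marked(f,f)}
4. free(f,e)  →  {at(a,e), at(f,a), clear(a,a), clear(a,e), clear(a,f), clear(e,a), clear(e,f), clear(f,e), clear(f,f), marked(e,a), marked(e,e), marked(f,f)}

drop(a,e); drop(f,f); drop(f,e); free(f,e)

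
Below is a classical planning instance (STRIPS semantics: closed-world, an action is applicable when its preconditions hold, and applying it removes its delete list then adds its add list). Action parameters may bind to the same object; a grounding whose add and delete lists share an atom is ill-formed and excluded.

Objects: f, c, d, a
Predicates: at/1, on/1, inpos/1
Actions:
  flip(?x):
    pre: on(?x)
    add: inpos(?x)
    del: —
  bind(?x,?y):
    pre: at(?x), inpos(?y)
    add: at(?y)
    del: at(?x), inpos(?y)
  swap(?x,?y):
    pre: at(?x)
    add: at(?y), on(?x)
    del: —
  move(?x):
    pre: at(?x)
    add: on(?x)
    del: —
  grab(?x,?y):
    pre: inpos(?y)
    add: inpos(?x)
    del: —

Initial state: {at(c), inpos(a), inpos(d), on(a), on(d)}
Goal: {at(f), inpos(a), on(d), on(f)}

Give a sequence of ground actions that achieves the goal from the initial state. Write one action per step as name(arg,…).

swap(c,f); swap(f,f)

1. swap(c,f)  →  {at(c), at(f), inpos(a), inpos(d), on(a), on(c), on(d)}
2. swap(f,f)  →  {at(c), at(f), inpos(a), inpos(d), on(a), on(c), on(d), on(f)}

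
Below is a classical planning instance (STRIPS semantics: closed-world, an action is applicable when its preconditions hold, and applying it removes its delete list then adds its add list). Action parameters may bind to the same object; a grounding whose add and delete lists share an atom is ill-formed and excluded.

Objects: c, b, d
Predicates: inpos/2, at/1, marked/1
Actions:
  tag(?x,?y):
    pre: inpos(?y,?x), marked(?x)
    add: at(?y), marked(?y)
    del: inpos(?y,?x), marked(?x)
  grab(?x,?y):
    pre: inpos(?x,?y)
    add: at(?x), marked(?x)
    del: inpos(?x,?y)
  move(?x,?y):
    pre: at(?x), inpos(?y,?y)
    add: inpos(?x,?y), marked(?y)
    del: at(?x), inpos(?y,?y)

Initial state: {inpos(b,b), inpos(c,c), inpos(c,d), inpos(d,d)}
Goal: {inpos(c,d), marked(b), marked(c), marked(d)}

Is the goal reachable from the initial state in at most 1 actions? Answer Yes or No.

1. grab(c,c)  →  {at(c), inpos(b,b), inpos(c,d), inpos(d,d), marked(c)}
2. grab(b,b)  →  {at(b), at(c), inpos(c,d), inpos(d,d), marked(b), marked(c)}
3. grab(d,d)  →  {at(b), at(c), at(d), inpos(c,d), marked(b), marked(c), marked(d)}
optimal plan length = 3; 3 > 1

No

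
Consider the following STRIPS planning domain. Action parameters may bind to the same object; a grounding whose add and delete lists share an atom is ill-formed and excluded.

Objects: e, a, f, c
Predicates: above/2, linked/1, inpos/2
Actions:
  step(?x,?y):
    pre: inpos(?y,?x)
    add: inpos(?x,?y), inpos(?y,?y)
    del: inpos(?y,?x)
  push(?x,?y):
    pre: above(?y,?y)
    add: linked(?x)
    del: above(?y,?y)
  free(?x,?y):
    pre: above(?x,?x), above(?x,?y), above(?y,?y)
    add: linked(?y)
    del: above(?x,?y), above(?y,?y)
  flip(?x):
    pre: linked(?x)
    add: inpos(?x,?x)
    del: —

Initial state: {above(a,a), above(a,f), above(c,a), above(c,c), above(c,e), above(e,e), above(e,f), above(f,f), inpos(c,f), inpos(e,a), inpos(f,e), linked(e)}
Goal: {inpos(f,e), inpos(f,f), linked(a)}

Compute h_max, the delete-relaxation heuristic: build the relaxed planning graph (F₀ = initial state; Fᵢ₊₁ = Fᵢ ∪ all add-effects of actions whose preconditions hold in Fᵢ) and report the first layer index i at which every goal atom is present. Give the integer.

1

F0 = init (12 atoms)
F1 = F0 ∪ {inpos(a,e), inpos(c,c), inpos(e,e), inpos(e,f), inpos(f,c), inpos(f,f), linked(a), linked(c), linked(f)}  (21 atoms)
goal ⊆ F1  ⇒  h_max = 1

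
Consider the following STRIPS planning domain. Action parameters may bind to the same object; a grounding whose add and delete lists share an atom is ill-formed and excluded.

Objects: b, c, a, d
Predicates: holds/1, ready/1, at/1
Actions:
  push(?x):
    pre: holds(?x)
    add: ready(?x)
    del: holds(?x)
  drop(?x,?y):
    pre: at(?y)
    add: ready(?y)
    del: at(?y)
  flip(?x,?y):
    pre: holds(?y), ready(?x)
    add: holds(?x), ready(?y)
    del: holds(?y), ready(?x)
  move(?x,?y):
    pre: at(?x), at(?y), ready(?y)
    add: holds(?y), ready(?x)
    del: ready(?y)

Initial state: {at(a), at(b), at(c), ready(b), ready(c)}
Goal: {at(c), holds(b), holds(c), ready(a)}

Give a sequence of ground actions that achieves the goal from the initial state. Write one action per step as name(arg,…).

1. move(b,c)  →  {at(a), at(b), at(c), holds(c), ready(b)}
2. move(a,b)  →  {at(a), at(b), at(c), holds(b), holds(c), ready(a)}

move(b,c); move(a,b)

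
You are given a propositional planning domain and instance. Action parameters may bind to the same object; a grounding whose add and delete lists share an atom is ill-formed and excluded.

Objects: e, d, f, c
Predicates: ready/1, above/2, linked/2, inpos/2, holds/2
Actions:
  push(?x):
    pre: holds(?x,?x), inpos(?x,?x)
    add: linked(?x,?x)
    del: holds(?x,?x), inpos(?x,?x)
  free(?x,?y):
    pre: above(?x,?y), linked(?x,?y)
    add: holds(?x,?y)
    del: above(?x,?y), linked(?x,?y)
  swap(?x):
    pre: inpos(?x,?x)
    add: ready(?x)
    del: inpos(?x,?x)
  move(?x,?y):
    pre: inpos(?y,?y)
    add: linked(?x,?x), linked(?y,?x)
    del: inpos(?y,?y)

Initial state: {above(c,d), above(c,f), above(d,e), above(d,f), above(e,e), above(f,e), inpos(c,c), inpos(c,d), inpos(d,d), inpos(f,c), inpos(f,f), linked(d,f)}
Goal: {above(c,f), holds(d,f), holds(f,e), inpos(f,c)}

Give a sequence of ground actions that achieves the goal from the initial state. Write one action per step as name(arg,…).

1. free(d,f)  →  {above(c,d), above(c,f), above(d,e), above(e,e), above(f,e), holds(d,f), inpos(c,c), inpos(c,d), inpos(d,d), inpos(f,c), inpos(f,f)}
2. move(e,f)  →  {above(c,d), above(c,f), above(d,e), above(e,e), above(f,e), holds(d,f), inpos(c,c), inpos(c,d), inpos(d,d), inpos(f,c), linked(e,e), linked(f,e)}
3. free(f,e)  →  {above(c,d), above(c,f), above(d,e), above(e,e), holds(d,f), holds(f,e), inpos(c,c), inpos(c,d), inpos(d,d), inpos(f,c), linked(e,e)}

free(d,f); move(e,f); free(f,e)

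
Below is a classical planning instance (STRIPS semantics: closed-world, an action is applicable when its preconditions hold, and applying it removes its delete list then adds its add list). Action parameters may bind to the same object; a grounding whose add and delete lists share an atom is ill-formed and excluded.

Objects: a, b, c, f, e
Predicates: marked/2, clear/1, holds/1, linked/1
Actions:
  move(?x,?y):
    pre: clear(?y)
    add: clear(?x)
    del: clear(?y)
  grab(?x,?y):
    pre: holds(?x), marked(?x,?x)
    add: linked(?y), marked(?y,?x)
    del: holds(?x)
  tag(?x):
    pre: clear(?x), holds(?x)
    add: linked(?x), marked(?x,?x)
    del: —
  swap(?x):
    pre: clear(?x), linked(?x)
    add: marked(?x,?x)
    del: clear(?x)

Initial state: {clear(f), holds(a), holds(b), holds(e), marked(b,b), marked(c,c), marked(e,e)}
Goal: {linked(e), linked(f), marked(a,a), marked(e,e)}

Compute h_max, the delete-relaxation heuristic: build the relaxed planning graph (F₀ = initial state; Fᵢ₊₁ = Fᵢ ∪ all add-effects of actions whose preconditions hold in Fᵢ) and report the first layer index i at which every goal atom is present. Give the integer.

2

F0 = init (7 atoms)
F1 = F0 ∪ {clear(a), clear(b), clear(c), clear(e), linked(a), linked(b), linked(c), linked(e), linked(f), marked(a,b), marked(a,e), marked(b,e), marked(c,b), marked(c,e), marked(e,b), marked(f,b), marked(f,e)}  (24 atoms)
F2 = F1 ∪ {marked(a,a), marked(f,f)}  (26 atoms)
goal ⊆ F2  ⇒  h_max = 2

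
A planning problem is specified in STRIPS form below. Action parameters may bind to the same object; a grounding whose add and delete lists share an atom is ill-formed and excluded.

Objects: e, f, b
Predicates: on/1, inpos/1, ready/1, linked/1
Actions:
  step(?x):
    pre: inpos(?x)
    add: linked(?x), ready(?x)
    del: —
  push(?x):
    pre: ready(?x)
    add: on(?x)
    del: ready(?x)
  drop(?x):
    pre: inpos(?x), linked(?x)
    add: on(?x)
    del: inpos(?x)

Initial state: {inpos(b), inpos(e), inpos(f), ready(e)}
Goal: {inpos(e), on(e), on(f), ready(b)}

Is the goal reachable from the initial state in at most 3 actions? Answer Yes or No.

1. step(f)  →  {inpos(b), inpos(e), inpos(f), linked(f), ready(e), ready(f)}
2. step(b)  →  {inpos(b), inpos(e), inpos(f), linked(b), linked(f), ready(b), ready(e), ready(f)}
3. push(e)  →  {inpos(b), inpos(e), inpos(f), linked(b), linked(f), on(e), ready(b), ready(f)}
4. push(f)  →  {inpos(b), inpos(e), inpos(f), linked(b), linked(f), on(e), on(f), ready(b)}
optimal plan length = 4; 4 > 3

No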